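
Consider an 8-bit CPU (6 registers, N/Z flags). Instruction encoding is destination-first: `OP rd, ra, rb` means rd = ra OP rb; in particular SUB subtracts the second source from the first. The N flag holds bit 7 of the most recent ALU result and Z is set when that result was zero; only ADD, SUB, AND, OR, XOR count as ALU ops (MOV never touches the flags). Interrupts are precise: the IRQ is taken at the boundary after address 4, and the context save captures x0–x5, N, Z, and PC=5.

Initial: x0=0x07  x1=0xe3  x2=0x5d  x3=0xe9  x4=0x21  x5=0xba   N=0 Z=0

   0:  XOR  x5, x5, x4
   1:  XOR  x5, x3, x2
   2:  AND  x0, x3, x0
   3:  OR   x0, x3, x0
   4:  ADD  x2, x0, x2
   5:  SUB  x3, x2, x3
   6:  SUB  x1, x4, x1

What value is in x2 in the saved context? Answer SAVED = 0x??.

after  0: x0=0x07 x1=0xe3 x2=0x5d x3=0xe9 x4=0x21 x5=0x9b  N=1 Z=0
after  1: x0=0x07 x1=0xe3 x2=0x5d x3=0xe9 x4=0x21 x5=0xb4  N=1 Z=0
after  2: x0=0x01 x1=0xe3 x2=0x5d x3=0xe9 x4=0x21 x5=0xb4  N=0 Z=0
after  3: x0=0xe9 x1=0xe3 x2=0x5d x3=0xe9 x4=0x21 x5=0xb4  N=1 Z=0
after  4: x0=0xe9 x1=0xe3 x2=0x46 x3=0xe9 x4=0x21 x5=0xb4  N=0 Z=0
-- IRQ taken; context saved, return-PC = 5 --

SAVED = 0x46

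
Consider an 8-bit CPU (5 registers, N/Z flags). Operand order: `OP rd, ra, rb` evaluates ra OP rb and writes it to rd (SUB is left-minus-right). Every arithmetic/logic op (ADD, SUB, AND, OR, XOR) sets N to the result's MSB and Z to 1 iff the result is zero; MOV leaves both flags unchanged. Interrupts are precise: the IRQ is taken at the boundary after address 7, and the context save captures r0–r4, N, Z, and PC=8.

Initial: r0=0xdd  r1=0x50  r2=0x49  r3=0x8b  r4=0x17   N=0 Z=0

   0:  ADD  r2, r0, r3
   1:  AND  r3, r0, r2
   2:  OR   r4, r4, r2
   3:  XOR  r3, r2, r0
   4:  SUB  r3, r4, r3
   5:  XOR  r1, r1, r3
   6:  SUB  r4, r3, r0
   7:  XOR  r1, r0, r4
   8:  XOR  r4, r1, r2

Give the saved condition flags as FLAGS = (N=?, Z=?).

after  0: r0=0xdd r1=0x50 r2=0x68 r3=0x8b r4=0x17  N=0 Z=0
after  1: r0=0xdd r1=0x50 r2=0x68 r3=0x48 r4=0x17  N=0 Z=0
after  2: r0=0xdd r1=0x50 r2=0x68 r3=0x48 r4=0x7f  N=0 Z=0
after  3: r0=0xdd r1=0x50 r2=0x68 r3=0xb5 r4=0x7f  N=1 Z=0
after  4: r0=0xdd r1=0x50 r2=0x68 r3=0xca r4=0x7f  N=1 Z=0
after  5: r0=0xdd r1=0x9a r2=0x68 r3=0xca r4=0x7f  N=1 Z=0
after  6: r0=0xdd r1=0x9a r2=0x68 r3=0xca r4=0xed  N=1 Z=0
after  7: r0=0xdd r1=0x30 r2=0x68 r3=0xca r4=0xed  N=0 Z=0
-- IRQ taken; context saved, return-PC = 8 --

FLAGS = (N=0, Z=0)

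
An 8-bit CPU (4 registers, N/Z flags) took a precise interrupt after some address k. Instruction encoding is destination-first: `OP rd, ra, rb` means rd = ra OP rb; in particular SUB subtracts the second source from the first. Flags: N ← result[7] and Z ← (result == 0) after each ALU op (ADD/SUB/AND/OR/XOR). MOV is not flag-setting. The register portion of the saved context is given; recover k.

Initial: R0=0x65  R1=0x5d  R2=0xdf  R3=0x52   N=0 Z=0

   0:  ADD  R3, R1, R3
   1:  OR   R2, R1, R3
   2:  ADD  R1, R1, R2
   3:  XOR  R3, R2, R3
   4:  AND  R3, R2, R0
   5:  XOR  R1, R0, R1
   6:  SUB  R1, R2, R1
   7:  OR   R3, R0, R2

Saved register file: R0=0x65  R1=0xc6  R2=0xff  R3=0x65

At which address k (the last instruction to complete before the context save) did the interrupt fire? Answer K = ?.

after  0: R0=0x65 R1=0x5d R2=0xdf R3=0xaf  N=1 Z=0
after  1: R0=0x65 R1=0x5d R2=0xff R3=0xaf  N=1 Z=0
after  2: R0=0x65 R1=0x5c R2=0xff R3=0xaf  N=0 Z=0
after  3: R0=0x65 R1=0x5c R2=0xff R3=0x50  N=0 Z=0
after  4: R0=0x65 R1=0x5c R2=0xff R3=0x65  N=0 Z=0
after  5: R0=0x65 R1=0x39 R2=0xff R3=0x65  N=0 Z=0
after  6: R0=0x65 R1=0xc6 R2=0xff R3=0x65  N=1 Z=0
-- IRQ taken; context saved, return-PC = 7 --

K = 6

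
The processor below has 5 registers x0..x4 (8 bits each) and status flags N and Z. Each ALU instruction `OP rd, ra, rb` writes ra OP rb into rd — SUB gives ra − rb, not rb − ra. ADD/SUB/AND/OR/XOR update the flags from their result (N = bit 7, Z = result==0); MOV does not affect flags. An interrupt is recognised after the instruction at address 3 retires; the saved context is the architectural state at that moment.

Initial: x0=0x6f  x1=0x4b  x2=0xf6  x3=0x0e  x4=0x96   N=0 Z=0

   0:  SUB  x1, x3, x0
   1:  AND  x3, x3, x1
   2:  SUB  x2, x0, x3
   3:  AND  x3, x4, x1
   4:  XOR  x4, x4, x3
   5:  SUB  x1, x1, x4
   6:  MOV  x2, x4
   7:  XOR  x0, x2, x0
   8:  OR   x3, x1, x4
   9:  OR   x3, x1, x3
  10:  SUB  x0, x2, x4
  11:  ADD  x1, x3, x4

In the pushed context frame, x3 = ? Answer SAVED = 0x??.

after  0: x0=0x6f x1=0x9f x2=0xf6 x3=0x0e x4=0x96  N=1 Z=0
after  1: x0=0x6f x1=0x9f x2=0xf6 x3=0x0e x4=0x96  N=0 Z=0
after  2: x0=0x6f x1=0x9f x2=0x61 x3=0x0e x4=0x96  N=0 Z=0
after  3: x0=0x6f x1=0x9f x2=0x61 x3=0x96 x4=0x96  N=1 Z=0
-- IRQ taken; context saved, return-PC = 4 --

SAVED = 0x96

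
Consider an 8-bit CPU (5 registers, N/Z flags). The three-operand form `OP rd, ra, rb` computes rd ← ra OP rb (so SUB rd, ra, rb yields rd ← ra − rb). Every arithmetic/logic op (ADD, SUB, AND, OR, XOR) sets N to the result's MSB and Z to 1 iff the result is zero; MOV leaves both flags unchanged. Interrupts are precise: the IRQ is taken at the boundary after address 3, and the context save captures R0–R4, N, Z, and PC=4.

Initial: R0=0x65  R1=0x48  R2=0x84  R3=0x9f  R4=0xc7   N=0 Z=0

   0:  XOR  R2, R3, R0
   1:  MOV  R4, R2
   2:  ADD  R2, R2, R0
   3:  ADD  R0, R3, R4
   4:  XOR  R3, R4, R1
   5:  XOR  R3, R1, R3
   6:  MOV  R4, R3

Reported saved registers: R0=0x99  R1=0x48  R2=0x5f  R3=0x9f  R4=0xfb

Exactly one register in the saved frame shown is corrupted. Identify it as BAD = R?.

after  0: R0=0x65 R1=0x48 R2=0xfa R3=0x9f R4=0xc7  N=1 Z=0
after  1: R0=0x65 R1=0x48 R2=0xfa R3=0x9f R4=0xfa  N=1 Z=0
after  2: R0=0x65 R1=0x48 R2=0x5f R3=0x9f R4=0xfa  N=0 Z=0
after  3: R0=0x99 R1=0x48 R2=0x5f R3=0x9f R4=0xfa  N=1 Z=0
-- IRQ taken; context saved, return-PC = 4 --
mismatch: R4: reported 0xfb vs actual 0xfa

BAD = R4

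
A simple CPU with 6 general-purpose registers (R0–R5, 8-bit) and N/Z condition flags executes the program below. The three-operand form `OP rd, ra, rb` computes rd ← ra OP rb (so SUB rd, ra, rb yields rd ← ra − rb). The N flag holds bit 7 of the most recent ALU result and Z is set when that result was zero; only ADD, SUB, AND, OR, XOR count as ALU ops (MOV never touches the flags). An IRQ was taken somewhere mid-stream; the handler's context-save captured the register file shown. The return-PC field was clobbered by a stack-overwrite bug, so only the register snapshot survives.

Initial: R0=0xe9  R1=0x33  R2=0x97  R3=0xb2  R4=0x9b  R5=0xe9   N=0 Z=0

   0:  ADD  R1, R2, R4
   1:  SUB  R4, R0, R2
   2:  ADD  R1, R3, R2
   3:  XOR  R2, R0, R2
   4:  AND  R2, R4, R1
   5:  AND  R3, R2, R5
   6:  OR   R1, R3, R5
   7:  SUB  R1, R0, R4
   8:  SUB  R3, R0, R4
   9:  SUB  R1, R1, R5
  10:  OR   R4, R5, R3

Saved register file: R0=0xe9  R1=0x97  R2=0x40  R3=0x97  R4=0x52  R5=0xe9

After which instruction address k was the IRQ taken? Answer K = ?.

after  0: R0=0xe9 R1=0x32 R2=0x97 R3=0xb2 R4=0x9b R5=0xe9  N=0 Z=0
after  1: R0=0xe9 R1=0x32 R2=0x97 R3=0xb2 R4=0x52 R5=0xe9  N=0 Z=0
after  2: R0=0xe9 R1=0x49 R2=0x97 R3=0xb2 R4=0x52 R5=0xe9  N=0 Z=0
after  3: R0=0xe9 R1=0x49 R2=0x7e R3=0xb2 R4=0x52 R5=0xe9  N=0 Z=0
after  4: R0=0xe9 R1=0x49 R2=0x40 R3=0xb2 R4=0x52 R5=0xe9  N=0 Z=0
after  5: R0=0xe9 R1=0x49 R2=0x40 R3=0x40 R4=0x52 R5=0xe9  N=0 Z=0
after  6: R0=0xe9 R1=0xe9 R2=0x40 R3=0x40 R4=0x52 R5=0xe9  N=1 Z=0
after  7: R0=0xe9 R1=0x97 R2=0x40 R3=0x40 R4=0x52 R5=0xe9  N=1 Z=0
after  8: R0=0xe9 R1=0x97 R2=0x40 R3=0x97 R4=0x52 R5=0xe9  N=1 Z=0
-- IRQ taken; context saved, return-PC = 9 --

K = 8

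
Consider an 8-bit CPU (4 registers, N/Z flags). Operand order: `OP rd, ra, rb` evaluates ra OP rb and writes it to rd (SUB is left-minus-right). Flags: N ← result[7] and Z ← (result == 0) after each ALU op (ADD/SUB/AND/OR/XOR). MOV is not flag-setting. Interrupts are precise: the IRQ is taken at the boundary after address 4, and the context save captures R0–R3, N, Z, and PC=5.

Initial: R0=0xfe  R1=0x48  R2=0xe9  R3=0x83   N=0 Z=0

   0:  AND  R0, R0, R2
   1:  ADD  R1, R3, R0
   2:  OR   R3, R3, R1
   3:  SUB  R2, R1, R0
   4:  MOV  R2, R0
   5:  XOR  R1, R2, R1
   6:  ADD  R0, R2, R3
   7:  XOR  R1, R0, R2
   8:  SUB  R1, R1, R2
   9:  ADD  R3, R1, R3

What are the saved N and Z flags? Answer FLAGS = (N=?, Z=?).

after  0: R0=0xe8 R1=0x48 R2=0xe9 R3=0x83  N=1 Z=0
after  1: R0=0xe8 R1=0x6b R2=0xe9 R3=0x83  N=0 Z=0
after  2: R0=0xe8 R1=0x6b R2=0xe9 R3=0xeb  N=1 Z=0
after  3: R0=0xe8 R1=0x6b R2=0x83 R3=0xeb  N=1 Z=0
after  4: R0=0xe8 R1=0x6b R2=0xe8 R3=0xeb  N=1 Z=0
-- IRQ taken; context saved, return-PC = 5 --

FLAGS = (N=1, Z=0)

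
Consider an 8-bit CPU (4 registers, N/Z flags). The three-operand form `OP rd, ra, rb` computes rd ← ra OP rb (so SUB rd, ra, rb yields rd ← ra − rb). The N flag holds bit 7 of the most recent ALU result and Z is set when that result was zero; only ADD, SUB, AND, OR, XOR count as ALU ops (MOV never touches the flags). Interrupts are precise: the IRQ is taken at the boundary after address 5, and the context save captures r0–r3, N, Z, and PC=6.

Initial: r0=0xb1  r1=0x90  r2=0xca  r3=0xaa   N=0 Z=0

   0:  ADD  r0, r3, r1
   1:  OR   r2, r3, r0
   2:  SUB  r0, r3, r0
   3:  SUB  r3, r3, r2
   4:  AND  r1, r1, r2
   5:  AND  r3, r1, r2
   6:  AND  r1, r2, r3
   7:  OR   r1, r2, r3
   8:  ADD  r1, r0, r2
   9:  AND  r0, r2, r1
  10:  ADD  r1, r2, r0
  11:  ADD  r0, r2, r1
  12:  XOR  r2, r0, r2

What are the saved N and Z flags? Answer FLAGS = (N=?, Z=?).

after  0: r0=0x3a r1=0x90 r2=0xca r3=0xaa  N=0 Z=0
after  1: r0=0x3a r1=0x90 r2=0xba r3=0xaa  N=1 Z=0
after  2: r0=0x70 r1=0x90 r2=0xba r3=0xaa  N=0 Z=0
after  3: r0=0x70 r1=0x90 r2=0xba r3=0xf0  N=1 Z=0
after  4: r0=0x70 r1=0x90 r2=0xba r3=0xf0  N=1 Z=0
after  5: r0=0x70 r1=0x90 r2=0xba r3=0x90  N=1 Z=0
-- IRQ taken; context saved, return-PC = 6 --

FLAGS = (N=1, Z=0)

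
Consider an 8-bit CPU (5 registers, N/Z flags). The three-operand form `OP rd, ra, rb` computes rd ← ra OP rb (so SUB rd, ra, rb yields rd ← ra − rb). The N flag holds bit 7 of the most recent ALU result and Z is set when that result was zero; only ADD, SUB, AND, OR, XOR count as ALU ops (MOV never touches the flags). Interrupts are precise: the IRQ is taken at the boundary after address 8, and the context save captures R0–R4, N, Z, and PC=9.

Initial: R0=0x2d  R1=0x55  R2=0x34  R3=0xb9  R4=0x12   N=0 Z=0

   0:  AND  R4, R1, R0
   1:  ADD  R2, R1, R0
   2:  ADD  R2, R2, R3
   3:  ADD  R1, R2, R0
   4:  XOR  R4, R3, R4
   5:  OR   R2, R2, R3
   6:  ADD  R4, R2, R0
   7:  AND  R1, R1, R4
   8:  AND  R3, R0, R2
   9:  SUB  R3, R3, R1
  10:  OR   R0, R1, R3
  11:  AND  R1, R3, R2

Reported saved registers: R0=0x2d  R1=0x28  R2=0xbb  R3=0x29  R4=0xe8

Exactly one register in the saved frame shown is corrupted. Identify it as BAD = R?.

after  0: R0=0x2d R1=0x55 R2=0x34 R3=0xb9 R4=0x05  N=0 Z=0
after  1: R0=0x2d R1=0x55 R2=0x82 R3=0xb9 R4=0x05  N=1 Z=0
after  2: R0=0x2d R1=0x55 R2=0x3b R3=0xb9 R4=0x05  N=0 Z=0
after  3: R0=0x2d R1=0x68 R2=0x3b R3=0xb9 R4=0x05  N=0 Z=0
after  4: R0=0x2d R1=0x68 R2=0x3b R3=0xb9 R4=0xbc  N=1 Z=0
after  5: R0=0x2d R1=0x68 R2=0xbb R3=0xb9 R4=0xbc  N=1 Z=0
after  6: R0=0x2d R1=0x68 R2=0xbb R3=0xb9 R4=0xe8  N=1 Z=0
after  7: R0=0x2d R1=0x68 R2=0xbb R3=0xb9 R4=0xe8  N=0 Z=0
after  8: R0=0x2d R1=0x68 R2=0xbb R3=0x29 R4=0xe8  N=0 Z=0
-- IRQ taken; context saved, return-PC = 9 --
mismatch: R1: reported 0x28 vs actual 0x68

BAD = R1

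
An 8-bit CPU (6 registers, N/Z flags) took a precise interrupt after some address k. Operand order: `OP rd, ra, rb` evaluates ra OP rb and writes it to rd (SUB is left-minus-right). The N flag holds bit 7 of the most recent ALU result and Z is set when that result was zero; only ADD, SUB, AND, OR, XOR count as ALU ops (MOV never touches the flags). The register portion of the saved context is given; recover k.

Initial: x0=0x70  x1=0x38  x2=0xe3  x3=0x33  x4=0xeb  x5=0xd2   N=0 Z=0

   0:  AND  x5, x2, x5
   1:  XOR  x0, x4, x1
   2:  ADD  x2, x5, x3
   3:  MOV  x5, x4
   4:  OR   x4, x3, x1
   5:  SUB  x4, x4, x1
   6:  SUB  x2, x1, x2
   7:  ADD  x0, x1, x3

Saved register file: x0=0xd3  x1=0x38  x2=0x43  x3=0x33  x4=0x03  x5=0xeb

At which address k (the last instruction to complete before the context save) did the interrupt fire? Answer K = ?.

after  0: x0=0x70 x1=0x38 x2=0xe3 x3=0x33 x4=0xeb x5=0xc2  N=1 Z=0
after  1: x0=0xd3 x1=0x38 x2=0xe3 x3=0x33 x4=0xeb x5=0xc2  N=1 Z=0
after  2: x0=0xd3 x1=0x38 x2=0xf5 x3=0x33 x4=0xeb x5=0xc2  N=1 Z=0
after  3: x0=0xd3 x1=0x38 x2=0xf5 x3=0x33 x4=0xeb x5=0xeb  N=1 Z=0
after  4: x0=0xd3 x1=0x38 x2=0xf5 x3=0x33 x4=0x3b x5=0xeb  N=0 Z=0
after  5: x0=0xd3 x1=0x38 x2=0xf5 x3=0x33 x4=0x03 x5=0xeb  N=0 Z=0
after  6: x0=0xd3 x1=0x38 x2=0x43 x3=0x33 x4=0x03 x5=0xeb  N=0 Z=0
-- IRQ taken; context saved, return-PC = 7 --

K = 6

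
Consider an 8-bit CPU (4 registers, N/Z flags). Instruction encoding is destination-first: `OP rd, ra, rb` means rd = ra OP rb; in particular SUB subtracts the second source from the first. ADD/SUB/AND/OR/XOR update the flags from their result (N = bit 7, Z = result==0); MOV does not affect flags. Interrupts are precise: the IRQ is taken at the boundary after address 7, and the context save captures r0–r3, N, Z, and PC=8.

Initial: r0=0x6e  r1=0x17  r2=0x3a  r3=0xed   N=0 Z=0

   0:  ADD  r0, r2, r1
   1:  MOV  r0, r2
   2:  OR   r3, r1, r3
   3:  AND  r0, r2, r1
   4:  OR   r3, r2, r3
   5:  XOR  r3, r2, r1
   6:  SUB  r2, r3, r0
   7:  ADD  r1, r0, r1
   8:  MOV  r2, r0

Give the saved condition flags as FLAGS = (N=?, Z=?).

after  0: r0=0x51 r1=0x17 r2=0x3a r3=0xed  N=0 Z=0
after  1: r0=0x3a r1=0x17 r2=0x3a r3=0xed  N=0 Z=0
after  2: r0=0x3a r1=0x17 r2=0x3a r3=0xff  N=1 Z=0
after  3: r0=0x12 r1=0x17 r2=0x3a r3=0xff  N=0 Z=0
after  4: r0=0x12 r1=0x17 r2=0x3a r3=0xff  N=1 Z=0
after  5: r0=0x12 r1=0x17 r2=0x3a r3=0x2d  N=0 Z=0
after  6: r0=0x12 r1=0x17 r2=0x1b r3=0x2d  N=0 Z=0
after  7: r0=0x12 r1=0x29 r2=0x1b r3=0x2d  N=0 Z=0
-- IRQ taken; context saved, return-PC = 8 --

FLAGS = (N=0, Z=0)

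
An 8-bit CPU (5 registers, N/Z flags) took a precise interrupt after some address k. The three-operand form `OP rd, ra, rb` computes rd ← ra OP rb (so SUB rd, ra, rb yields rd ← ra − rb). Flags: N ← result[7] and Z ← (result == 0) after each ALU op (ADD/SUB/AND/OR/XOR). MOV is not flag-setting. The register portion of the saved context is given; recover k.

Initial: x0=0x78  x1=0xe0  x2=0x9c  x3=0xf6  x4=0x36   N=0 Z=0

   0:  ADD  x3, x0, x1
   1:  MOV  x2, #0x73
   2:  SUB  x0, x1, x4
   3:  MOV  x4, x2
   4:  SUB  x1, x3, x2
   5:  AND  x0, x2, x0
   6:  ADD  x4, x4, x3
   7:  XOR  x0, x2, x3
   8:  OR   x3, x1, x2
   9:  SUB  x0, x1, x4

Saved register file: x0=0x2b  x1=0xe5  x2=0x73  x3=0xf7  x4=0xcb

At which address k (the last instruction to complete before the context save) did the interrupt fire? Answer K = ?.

after  0: x0=0x78 x1=0xe0 x2=0x9c x3=0x58 x4=0x36  N=0 Z=0
after  1: x0=0x78 x1=0xe0 x2=0x73 x3=0x58 x4=0x36  N=0 Z=0
after  2: x0=0xaa x1=0xe0 x2=0x73 x3=0x58 x4=0x36  N=1 Z=0
after  3: x0=0xaa x1=0xe0 x2=0x73 x3=0x58 x4=0x73  N=1 Z=0
after  4: x0=0xaa x1=0xe5 x2=0x73 x3=0x58 x4=0x73  N=1 Z=0
after  5: x0=0x22 x1=0xe5 x2=0x73 x3=0x58 x4=0x73  N=0 Z=0
after  6: x0=0x22 x1=0xe5 x2=0x73 x3=0x58 x4=0xcb  N=1 Z=0
after  7: x0=0x2b x1=0xe5 x2=0x73 x3=0x58 x4=0xcb  N=0 Z=0
after  8: x0=0x2b x1=0xe5 x2=0x73 x3=0xf7 x4=0xcb  N=1 Z=0
-- IRQ taken; context saved, return-PC = 9 --

K = 8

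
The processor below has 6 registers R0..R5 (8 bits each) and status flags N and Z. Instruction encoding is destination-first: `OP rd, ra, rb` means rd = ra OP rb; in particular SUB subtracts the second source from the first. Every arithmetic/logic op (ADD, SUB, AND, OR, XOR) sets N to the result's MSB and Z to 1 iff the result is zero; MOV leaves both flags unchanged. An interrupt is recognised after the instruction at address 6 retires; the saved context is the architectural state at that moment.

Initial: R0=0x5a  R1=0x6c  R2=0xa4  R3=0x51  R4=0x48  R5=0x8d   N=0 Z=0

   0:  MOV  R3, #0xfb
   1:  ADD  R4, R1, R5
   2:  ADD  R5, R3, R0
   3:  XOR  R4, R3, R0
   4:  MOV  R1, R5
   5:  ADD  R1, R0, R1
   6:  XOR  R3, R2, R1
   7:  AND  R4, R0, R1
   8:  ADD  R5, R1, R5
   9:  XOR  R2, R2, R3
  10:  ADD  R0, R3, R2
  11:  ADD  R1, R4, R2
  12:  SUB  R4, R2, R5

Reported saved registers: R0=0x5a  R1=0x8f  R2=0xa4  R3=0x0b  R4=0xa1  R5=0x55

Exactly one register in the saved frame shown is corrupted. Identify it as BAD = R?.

BAD = R1

after  0: R0=0x5a R1=0x6c R2=0xa4 R3=0xfb R4=0x48 R5=0x8d  N=0 Z=0
after  1: R0=0x5a R1=0x6c R2=0xa4 R3=0xfb R4=0xf9 R5=0x8d  N=1 Z=0
after  2: R0=0x5a R1=0x6c R2=0xa4 R3=0xfb R4=0xf9 R5=0x55  N=0 Z=0
after  3: R0=0x5a R1=0x6c R2=0xa4 R3=0xfb R4=0xa1 R5=0x55  N=1 Z=0
after  4: R0=0x5a R1=0x55 R2=0xa4 R3=0xfb R4=0xa1 R5=0x55  N=1 Z=0
after  5: R0=0x5a R1=0xaf R2=0xa4 R3=0xfb R4=0xa1 R5=0x55  N=1 Z=0
after  6: R0=0x5a R1=0xaf R2=0xa4 R3=0x0b R4=0xa1 R5=0x55  N=0 Z=0
-- IRQ taken; context saved, return-PC = 7 --
mismatch: R1: reported 0x8f vs actual 0xaf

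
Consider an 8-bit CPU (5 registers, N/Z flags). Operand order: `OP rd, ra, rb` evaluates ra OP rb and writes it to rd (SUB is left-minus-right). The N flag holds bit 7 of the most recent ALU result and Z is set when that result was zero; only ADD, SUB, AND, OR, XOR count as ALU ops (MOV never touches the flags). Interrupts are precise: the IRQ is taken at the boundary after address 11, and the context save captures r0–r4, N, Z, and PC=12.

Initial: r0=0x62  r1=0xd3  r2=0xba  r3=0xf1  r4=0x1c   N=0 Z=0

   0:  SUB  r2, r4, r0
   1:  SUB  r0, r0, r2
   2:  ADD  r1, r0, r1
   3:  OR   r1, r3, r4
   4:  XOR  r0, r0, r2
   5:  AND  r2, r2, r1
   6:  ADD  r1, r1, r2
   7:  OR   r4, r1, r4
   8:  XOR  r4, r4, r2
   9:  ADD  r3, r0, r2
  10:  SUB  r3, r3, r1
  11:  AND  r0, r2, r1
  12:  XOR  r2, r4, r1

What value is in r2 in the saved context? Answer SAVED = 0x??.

after  0: r0=0x62 r1=0xd3 r2=0xba r3=0xf1 r4=0x1c  N=1 Z=0
after  1: r0=0xa8 r1=0xd3 r2=0xba r3=0xf1 r4=0x1c  N=1 Z=0
after  2: r0=0xa8 r1=0x7b r2=0xba r3=0xf1 r4=0x1c  N=0 Z=0
after  3: r0=0xa8 r1=0xfd r2=0xba r3=0xf1 r4=0x1c  N=1 Z=0
after  4: r0=0x12 r1=0xfd r2=0xba r3=0xf1 r4=0x1c  N=0 Z=0
after  5: r0=0x12 r1=0xfd r2=0xb8 r3=0xf1 r4=0x1c  N=1 Z=0
after  6: r0=0x12 r1=0xb5 r2=0xb8 r3=0xf1 r4=0x1c  N=1 Z=0
after  7: r0=0x12 r1=0xb5 r2=0xb8 r3=0xf1 r4=0xbd  N=1 Z=0
after  8: r0=0x12 r1=0xb5 r2=0xb8 r3=0xf1 r4=0x05  N=0 Z=0
after  9: r0=0x12 r1=0xb5 r2=0xb8 r3=0xca r4=0x05  N=1 Z=0
after 10: r0=0x12 r1=0xb5 r2=0xb8 r3=0x15 r4=0x05  N=0 Z=0
after 11: r0=0xb0 r1=0xb5 r2=0xb8 r3=0x15 r4=0x05  N=1 Z=0
-- IRQ taken; context saved, return-PC = 12 --

SAVED = 0xb8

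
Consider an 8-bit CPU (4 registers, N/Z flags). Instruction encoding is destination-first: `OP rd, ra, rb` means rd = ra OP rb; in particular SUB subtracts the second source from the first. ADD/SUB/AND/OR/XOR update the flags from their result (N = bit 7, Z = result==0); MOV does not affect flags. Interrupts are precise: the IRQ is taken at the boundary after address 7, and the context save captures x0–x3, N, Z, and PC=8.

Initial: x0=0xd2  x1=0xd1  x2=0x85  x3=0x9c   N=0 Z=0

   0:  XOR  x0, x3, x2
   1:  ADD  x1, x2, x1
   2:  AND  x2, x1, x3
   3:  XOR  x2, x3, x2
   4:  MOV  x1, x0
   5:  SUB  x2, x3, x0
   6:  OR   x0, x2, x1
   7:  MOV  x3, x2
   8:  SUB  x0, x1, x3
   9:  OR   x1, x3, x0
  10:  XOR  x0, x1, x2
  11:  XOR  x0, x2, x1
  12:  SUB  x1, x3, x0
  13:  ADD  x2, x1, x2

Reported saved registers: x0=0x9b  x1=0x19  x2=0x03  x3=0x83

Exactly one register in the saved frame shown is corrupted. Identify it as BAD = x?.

BAD = x2

after  0: x0=0x19 x1=0xd1 x2=0x85 x3=0x9c  N=0 Z=0
after  1: x0=0x19 x1=0x56 x2=0x85 x3=0x9c  N=0 Z=0
after  2: x0=0x19 x1=0x56 x2=0x14 x3=0x9c  N=0 Z=0
after  3: x0=0x19 x1=0x56 x2=0x88 x3=0x9c  N=1 Z=0
after  4: x0=0x19 x1=0x19 x2=0x88 x3=0x9c  N=1 Z=0
after  5: x0=0x19 x1=0x19 x2=0x83 x3=0x9c  N=1 Z=0
after  6: x0=0x9b x1=0x19 x2=0x83 x3=0x9c  N=1 Z=0
after  7: x0=0x9b x1=0x19 x2=0x83 x3=0x83  N=1 Z=0
-- IRQ taken; context saved, return-PC = 8 --
mismatch: x2: reported 0x03 vs actual 0x83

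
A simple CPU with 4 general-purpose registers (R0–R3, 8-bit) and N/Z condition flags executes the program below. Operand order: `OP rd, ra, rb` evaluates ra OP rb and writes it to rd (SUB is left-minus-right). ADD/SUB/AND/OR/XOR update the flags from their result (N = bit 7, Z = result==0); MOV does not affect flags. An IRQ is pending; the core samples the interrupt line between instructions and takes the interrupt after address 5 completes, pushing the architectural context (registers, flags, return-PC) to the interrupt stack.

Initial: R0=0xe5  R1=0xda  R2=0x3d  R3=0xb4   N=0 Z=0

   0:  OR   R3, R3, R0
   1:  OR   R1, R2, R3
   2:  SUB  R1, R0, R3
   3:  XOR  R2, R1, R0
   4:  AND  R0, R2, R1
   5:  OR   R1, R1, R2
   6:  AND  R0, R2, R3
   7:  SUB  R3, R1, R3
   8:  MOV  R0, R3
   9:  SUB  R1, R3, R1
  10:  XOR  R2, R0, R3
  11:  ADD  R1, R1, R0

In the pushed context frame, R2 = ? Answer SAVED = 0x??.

after  0: R0=0xe5 R1=0xda R2=0x3d R3=0xf5  N=1 Z=0
after  1: R0=0xe5 R1=0xfd R2=0x3d R3=0xf5  N=1 Z=0
after  2: R0=0xe5 R1=0xf0 R2=0x3d R3=0xf5  N=1 Z=0
after  3: R0=0xe5 R1=0xf0 R2=0x15 R3=0xf5  N=0 Z=0
after  4: R0=0x10 R1=0xf0 R2=0x15 R3=0xf5  N=0 Z=0
after  5: R0=0x10 R1=0xf5 R2=0x15 R3=0xf5  N=1 Z=0
-- IRQ taken; context saved, return-PC = 6 --

SAVED = 0x15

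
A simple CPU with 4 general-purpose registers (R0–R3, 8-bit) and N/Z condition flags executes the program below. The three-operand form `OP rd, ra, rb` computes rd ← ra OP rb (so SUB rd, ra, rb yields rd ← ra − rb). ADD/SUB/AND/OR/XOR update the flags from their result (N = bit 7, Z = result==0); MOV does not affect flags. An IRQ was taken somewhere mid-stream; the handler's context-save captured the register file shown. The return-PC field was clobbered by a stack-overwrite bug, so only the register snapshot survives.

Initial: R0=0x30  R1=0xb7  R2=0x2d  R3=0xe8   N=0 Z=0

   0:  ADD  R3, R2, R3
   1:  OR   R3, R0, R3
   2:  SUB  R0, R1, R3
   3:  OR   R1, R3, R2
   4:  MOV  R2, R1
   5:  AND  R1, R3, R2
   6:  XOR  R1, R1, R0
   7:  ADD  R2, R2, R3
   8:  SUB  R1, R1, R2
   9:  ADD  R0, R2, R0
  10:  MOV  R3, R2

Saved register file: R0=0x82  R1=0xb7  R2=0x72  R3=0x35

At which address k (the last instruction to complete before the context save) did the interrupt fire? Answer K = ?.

after  0: R0=0x30 R1=0xb7 R2=0x2d R3=0x15  N=0 Z=0
after  1: R0=0x30 R1=0xb7 R2=0x2d R3=0x35  N=0 Z=0
after  2: R0=0x82 R1=0xb7 R2=0x2d R3=0x35  N=1 Z=0
after  3: R0=0x82 R1=0x3d R2=0x2d R3=0x35  N=0 Z=0
after  4: R0=0x82 R1=0x3d R2=0x3d R3=0x35  N=0 Z=0
after  5: R0=0x82 R1=0x35 R2=0x3d R3=0x35  N=0 Z=0
after  6: R0=0x82 R1=0xb7 R2=0x3d R3=0x35  N=1 Z=0
after  7: R0=0x82 R1=0xb7 R2=0x72 R3=0x35  N=0 Z=0
-- IRQ taken; context saved, return-PC = 8 --

K = 7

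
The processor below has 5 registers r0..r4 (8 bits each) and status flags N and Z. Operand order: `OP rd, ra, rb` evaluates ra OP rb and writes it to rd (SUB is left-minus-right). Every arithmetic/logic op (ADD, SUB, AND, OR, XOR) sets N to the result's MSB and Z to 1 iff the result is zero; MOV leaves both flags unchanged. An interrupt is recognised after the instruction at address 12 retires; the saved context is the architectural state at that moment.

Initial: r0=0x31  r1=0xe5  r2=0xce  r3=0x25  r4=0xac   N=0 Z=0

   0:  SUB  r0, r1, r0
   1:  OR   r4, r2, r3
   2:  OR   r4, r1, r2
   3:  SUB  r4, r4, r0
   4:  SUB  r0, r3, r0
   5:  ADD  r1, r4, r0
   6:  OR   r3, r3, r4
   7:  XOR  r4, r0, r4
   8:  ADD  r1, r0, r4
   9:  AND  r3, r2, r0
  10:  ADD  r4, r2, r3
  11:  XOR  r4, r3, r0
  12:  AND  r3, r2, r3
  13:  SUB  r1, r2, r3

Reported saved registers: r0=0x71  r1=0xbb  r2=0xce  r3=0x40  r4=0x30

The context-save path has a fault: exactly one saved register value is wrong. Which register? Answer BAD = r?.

after  0: r0=0xb4 r1=0xe5 r2=0xce r3=0x25 r4=0xac  N=1 Z=0
after  1: r0=0xb4 r1=0xe5 r2=0xce r3=0x25 r4=0xef  N=1 Z=0
after  2: r0=0xb4 r1=0xe5 r2=0xce r3=0x25 r4=0xef  N=1 Z=0
after  3: r0=0xb4 r1=0xe5 r2=0xce r3=0x25 r4=0x3b  N=0 Z=0
after  4: r0=0x71 r1=0xe5 r2=0xce r3=0x25 r4=0x3b  N=0 Z=0
after  5: r0=0x71 r1=0xac r2=0xce r3=0x25 r4=0x3b  N=1 Z=0
after  6: r0=0x71 r1=0xac r2=0xce r3=0x3f r4=0x3b  N=0 Z=0
after  7: r0=0x71 r1=0xac r2=0xce r3=0x3f r4=0x4a  N=0 Z=0
after  8: r0=0x71 r1=0xbb r2=0xce r3=0x3f r4=0x4a  N=1 Z=0
after  9: r0=0x71 r1=0xbb r2=0xce r3=0x40 r4=0x4a  N=0 Z=0
after 10: r0=0x71 r1=0xbb r2=0xce r3=0x40 r4=0x0e  N=0 Z=0
after 11: r0=0x71 r1=0xbb r2=0xce r3=0x40 r4=0x31  N=0 Z=0
after 12: r0=0x71 r1=0xbb r2=0xce r3=0x40 r4=0x31  N=0 Z=0
-- IRQ taken; context saved, return-PC = 13 --
mismatch: r4: reported 0x30 vs actual 0x31

BAD = r4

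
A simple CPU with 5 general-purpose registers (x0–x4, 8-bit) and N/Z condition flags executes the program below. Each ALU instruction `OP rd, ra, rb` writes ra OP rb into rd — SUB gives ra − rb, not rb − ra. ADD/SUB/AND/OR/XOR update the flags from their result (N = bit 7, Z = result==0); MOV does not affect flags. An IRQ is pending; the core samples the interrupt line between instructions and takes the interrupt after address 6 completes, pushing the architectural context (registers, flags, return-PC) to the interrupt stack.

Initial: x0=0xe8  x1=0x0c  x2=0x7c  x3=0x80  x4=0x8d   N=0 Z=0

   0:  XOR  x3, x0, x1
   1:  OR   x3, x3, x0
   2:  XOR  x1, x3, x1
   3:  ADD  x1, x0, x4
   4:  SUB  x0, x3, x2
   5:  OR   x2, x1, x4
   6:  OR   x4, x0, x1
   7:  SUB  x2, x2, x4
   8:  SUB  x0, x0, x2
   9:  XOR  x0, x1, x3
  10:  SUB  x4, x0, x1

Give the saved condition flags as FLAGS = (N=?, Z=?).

FLAGS = (N=0, Z=0)

after  0: x0=0xe8 x1=0x0c x2=0x7c x3=0xe4 x4=0x8d  N=1 Z=0
after  1: x0=0xe8 x1=0x0c x2=0x7c x3=0xec x4=0x8d  N=1 Z=0
after  2: x0=0xe8 x1=0xe0 x2=0x7c x3=0xec x4=0x8d  N=1 Z=0
after  3: x0=0xe8 x1=0x75 x2=0x7c x3=0xec x4=0x8d  N=0 Z=0
after  4: x0=0x70 x1=0x75 x2=0x7c x3=0xec x4=0x8d  N=0 Z=0
after  5: x0=0x70 x1=0x75 x2=0xfd x3=0xec x4=0x8d  N=1 Z=0
after  6: x0=0x70 x1=0x75 x2=0xfd x3=0xec x4=0x75  N=0 Z=0
-- IRQ taken; context saved, return-PC = 7 --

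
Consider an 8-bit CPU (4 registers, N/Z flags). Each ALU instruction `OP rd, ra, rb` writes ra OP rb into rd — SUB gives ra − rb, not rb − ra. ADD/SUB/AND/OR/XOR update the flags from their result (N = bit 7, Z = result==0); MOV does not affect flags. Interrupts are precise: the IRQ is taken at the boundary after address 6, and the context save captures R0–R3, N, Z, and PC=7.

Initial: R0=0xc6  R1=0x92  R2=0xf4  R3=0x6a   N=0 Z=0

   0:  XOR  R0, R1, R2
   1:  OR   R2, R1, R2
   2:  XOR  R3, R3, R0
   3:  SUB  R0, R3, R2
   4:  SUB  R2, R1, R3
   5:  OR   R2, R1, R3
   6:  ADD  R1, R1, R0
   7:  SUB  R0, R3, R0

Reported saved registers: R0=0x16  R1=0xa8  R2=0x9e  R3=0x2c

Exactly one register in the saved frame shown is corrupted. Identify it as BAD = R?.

BAD = R3

after  0: R0=0x66 R1=0x92 R2=0xf4 R3=0x6a  N=0 Z=0
after  1: R0=0x66 R1=0x92 R2=0xf6 R3=0x6a  N=1 Z=0
after  2: R0=0x66 R1=0x92 R2=0xf6 R3=0x0c  N=0 Z=0
after  3: R0=0x16 R1=0x92 R2=0xf6 R3=0x0c  N=0 Z=0
after  4: R0=0x16 R1=0x92 R2=0x86 R3=0x0c  N=1 Z=0
after  5: R0=0x16 R1=0x92 R2=0x9e R3=0x0c  N=1 Z=0
after  6: R0=0x16 R1=0xa8 R2=0x9e R3=0x0c  N=1 Z=0
-- IRQ taken; context saved, return-PC = 7 --
mismatch: R3: reported 0x2c vs actual 0x0c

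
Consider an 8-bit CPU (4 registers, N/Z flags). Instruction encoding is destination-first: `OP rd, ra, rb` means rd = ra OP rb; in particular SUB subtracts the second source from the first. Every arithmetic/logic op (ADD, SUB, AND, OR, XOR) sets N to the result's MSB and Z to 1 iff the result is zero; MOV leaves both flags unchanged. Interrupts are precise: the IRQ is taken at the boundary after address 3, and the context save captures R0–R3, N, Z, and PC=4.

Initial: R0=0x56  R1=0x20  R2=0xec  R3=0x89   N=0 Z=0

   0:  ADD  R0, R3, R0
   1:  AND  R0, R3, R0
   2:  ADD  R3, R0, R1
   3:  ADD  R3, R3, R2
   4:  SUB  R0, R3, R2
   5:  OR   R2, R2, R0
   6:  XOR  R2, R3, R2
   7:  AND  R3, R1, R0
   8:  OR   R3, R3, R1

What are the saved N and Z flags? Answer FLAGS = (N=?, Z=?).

FLAGS = (N=1, Z=0)

after  0: R0=0xdf R1=0x20 R2=0xec R3=0x89  N=1 Z=0
after  1: R0=0x89 R1=0x20 R2=0xec R3=0x89  N=1 Z=0
after  2: R0=0x89 R1=0x20 R2=0xec R3=0xa9  N=1 Z=0
after  3: R0=0x89 R1=0x20 R2=0xec R3=0x95  N=1 Z=0
-- IRQ taken; context saved, return-PC = 4 --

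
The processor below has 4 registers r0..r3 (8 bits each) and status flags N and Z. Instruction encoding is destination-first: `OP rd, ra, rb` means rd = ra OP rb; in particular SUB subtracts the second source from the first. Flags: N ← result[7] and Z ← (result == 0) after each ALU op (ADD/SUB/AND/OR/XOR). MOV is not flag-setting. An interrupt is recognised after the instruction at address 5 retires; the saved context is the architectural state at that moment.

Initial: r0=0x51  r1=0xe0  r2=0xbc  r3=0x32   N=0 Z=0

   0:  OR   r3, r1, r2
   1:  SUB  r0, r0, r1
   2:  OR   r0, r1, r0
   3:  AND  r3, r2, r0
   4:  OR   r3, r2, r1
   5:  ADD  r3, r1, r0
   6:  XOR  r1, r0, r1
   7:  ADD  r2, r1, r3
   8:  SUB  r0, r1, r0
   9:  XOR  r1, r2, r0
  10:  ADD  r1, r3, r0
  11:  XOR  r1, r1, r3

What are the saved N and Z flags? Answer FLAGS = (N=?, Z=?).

after  0: r0=0x51 r1=0xe0 r2=0xbc r3=0xfc  N=1 Z=0
after  1: r0=0x71 r1=0xe0 r2=0xbc r3=0xfc  N=0 Z=0
after  2: r0=0xf1 r1=0xe0 r2=0xbc r3=0xfc  N=1 Z=0
after  3: r0=0xf1 r1=0xe0 r2=0xbc r3=0xb0  N=1 Z=0
after  4: r0=0xf1 r1=0xe0 r2=0xbc r3=0xfc  N=1 Z=0
after  5: r0=0xf1 r1=0xe0 r2=0xbc r3=0xd1  N=1 Z=0
-- IRQ taken; context saved, return-PC = 6 --

FLAGS = (N=1, Z=0)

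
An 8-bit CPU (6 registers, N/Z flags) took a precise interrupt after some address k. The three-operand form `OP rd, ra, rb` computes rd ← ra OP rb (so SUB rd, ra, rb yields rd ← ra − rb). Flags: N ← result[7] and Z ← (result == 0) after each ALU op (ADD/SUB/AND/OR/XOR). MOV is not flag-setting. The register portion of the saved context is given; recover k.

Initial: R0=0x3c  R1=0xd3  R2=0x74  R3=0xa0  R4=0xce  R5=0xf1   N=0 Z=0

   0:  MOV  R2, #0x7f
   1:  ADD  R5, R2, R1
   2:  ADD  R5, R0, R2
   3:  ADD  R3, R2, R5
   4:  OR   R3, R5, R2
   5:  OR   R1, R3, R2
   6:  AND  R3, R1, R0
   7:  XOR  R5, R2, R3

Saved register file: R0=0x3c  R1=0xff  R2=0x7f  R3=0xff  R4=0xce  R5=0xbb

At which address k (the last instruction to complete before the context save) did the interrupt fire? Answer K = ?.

after  0: R0=0x3c R1=0xd3 R2=0x7f R3=0xa0 R4=0xce R5=0xf1  N=0 Z=0
after  1: R0=0x3c R1=0xd3 R2=0x7f R3=0xa0 R4=0xce R5=0x52  N=0 Z=0
after  2: R0=0x3c R1=0xd3 R2=0x7f R3=0xa0 R4=0xce R5=0xbb  N=1 Z=0
after  3: R0=0x3c R1=0xd3 R2=0x7f R3=0x3a R4=0xce R5=0xbb  N=0 Z=0
after  4: R0=0x3c R1=0xd3 R2=0x7f R3=0xff R4=0xce R5=0xbb  N=1 Z=0
after  5: R0=0x3c R1=0xff R2=0x7f R3=0xff R4=0xce R5=0xbb  N=1 Z=0
-- IRQ taken; context saved, return-PC = 6 --

K = 5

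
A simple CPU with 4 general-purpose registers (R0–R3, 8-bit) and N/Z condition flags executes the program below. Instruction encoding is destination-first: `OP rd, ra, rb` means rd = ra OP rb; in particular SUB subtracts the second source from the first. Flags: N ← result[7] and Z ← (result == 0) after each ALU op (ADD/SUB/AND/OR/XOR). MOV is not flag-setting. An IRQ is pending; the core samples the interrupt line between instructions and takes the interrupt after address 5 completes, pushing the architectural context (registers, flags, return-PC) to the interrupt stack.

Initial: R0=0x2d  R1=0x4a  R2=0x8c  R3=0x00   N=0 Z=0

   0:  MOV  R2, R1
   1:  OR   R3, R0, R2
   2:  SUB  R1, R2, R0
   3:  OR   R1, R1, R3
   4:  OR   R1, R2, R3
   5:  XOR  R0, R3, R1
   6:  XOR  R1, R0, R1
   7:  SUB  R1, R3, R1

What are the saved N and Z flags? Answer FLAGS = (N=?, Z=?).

FLAGS = (N=0, Z=1)

after  0: R0=0x2d R1=0x4a R2=0x4a R3=0x00  N=0 Z=0
after  1: R0=0x2d R1=0x4a R2=0x4a R3=0x6f  N=0 Z=0
after  2: R0=0x2d R1=0x1d R2=0x4a R3=0x6f  N=0 Z=0
after  3: R0=0x2d R1=0x7f R2=0x4a R3=0x6f  N=0 Z=0
after  4: R0=0x2d R1=0x6f R2=0x4a R3=0x6f  N=0 Z=0
after  5: R0=0x00 R1=0x6f R2=0x4a R3=0x6f  N=0 Z=1
-- IRQ taken; context saved, return-PC = 6 --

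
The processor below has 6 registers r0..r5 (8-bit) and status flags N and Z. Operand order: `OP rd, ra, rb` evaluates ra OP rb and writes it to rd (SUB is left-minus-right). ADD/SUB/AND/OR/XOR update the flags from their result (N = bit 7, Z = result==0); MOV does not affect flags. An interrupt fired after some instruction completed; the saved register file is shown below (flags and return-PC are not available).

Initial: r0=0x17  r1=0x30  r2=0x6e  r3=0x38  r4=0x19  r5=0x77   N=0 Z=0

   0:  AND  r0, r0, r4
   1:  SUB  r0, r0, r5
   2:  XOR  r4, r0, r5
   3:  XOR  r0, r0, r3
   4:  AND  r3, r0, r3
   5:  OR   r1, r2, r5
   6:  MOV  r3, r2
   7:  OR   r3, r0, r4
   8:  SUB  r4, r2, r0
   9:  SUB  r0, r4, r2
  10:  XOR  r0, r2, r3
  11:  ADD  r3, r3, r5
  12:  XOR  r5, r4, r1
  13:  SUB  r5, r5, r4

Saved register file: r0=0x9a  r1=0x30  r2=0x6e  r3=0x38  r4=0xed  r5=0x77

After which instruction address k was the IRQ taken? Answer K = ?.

after  0: r0=0x11 r1=0x30 r2=0x6e r3=0x38 r4=0x19 r5=0x77  N=0 Z=0
after  1: r0=0x9a r1=0x30 r2=0x6e r3=0x38 r4=0x19 r5=0x77  N=1 Z=0
after  2: r0=0x9a r1=0x30 r2=0x6e r3=0x38 r4=0xed r5=0x77  N=1 Z=0
-- IRQ taken; context saved, return-PC = 3 --

K = 2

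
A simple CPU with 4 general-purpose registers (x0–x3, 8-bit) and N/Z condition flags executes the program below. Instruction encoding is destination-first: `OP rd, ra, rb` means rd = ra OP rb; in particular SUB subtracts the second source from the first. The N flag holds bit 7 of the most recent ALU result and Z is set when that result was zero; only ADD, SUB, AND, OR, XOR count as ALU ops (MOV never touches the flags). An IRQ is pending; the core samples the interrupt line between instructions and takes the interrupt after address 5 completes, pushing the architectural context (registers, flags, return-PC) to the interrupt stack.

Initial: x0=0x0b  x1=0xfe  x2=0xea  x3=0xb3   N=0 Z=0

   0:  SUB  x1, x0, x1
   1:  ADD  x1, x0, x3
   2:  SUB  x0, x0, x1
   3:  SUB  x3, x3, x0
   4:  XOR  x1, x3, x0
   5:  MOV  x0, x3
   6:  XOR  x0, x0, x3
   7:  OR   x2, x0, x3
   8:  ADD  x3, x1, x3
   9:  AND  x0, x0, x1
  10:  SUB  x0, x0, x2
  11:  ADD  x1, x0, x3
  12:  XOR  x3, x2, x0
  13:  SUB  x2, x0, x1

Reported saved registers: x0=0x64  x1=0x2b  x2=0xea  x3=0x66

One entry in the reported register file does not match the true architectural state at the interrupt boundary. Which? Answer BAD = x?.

after  0: x0=0x0b x1=0x0d x2=0xea x3=0xb3  N=0 Z=0
after  1: x0=0x0b x1=0xbe x2=0xea x3=0xb3  N=1 Z=0
after  2: x0=0x4d x1=0xbe x2=0xea x3=0xb3  N=0 Z=0
after  3: x0=0x4d x1=0xbe x2=0xea x3=0x66  N=0 Z=0
after  4: x0=0x4d x1=0x2b x2=0xea x3=0x66  N=0 Z=0
after  5: x0=0x66 x1=0x2b x2=0xea x3=0x66  N=0 Z=0
-- IRQ taken; context saved, return-PC = 6 --
mismatch: x0: reported 0x64 vs actual 0x66

BAD = x0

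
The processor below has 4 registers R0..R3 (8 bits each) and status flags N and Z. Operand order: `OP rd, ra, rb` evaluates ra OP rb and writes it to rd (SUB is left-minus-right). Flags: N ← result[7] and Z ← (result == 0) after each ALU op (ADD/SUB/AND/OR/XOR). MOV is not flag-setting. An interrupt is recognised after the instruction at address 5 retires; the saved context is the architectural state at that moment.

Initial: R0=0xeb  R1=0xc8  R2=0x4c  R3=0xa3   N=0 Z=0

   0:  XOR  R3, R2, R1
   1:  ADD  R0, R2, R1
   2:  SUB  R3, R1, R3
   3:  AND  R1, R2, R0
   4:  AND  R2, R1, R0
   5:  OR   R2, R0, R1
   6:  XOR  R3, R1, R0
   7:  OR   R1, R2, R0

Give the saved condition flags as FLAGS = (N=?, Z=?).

FLAGS = (N=0, Z=0)

after  0: R0=0xeb R1=0xc8 R2=0x4c R3=0x84  N=1 Z=0
after  1: R0=0x14 R1=0xc8 R2=0x4c R3=0x84  N=0 Z=0
after  2: R0=0x14 R1=0xc8 R2=0x4c R3=0x44  N=0 Z=0
after  3: R0=0x14 R1=0x04 R2=0x4c R3=0x44  N=0 Z=0
after  4: R0=0x14 R1=0x04 R2=0x04 R3=0x44  N=0 Z=0
after  5: R0=0x14 R1=0x04 R2=0x14 R3=0x44  N=0 Z=0
-- IRQ taken; context saved, return-PC = 6 --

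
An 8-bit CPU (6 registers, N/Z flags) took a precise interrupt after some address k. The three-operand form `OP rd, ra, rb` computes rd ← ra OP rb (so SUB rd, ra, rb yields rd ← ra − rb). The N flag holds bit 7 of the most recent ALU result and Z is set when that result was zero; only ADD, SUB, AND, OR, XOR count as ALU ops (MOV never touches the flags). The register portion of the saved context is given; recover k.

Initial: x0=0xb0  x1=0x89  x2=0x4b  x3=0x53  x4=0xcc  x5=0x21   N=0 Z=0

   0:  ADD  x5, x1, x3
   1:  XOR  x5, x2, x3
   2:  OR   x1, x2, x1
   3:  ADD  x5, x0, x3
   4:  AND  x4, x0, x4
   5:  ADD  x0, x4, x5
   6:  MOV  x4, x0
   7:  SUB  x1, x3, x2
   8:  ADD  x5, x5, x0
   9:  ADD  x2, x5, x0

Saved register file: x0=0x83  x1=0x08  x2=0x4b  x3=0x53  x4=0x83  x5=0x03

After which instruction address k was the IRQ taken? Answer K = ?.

K = 7

after  0: x0=0xb0 x1=0x89 x2=0x4b x3=0x53 x4=0xcc x5=0xdc  N=1 Z=0
after  1: x0=0xb0 x1=0x89 x2=0x4b x3=0x53 x4=0xcc x5=0x18  N=0 Z=0
after  2: x0=0xb0 x1=0xcb x2=0x4b x3=0x53 x4=0xcc x5=0x18  N=1 Z=0
after  3: x0=0xb0 x1=0xcb x2=0x4b x3=0x53 x4=0xcc x5=0x03  N=0 Z=0
after  4: x0=0xb0 x1=0xcb x2=0x4b x3=0x53 x4=0x80 x5=0x03  N=1 Z=0
after  5: x0=0x83 x1=0xcb x2=0x4b x3=0x53 x4=0x80 x5=0x03  N=1 Z=0
after  6: x0=0x83 x1=0xcb x2=0x4b x3=0x53 x4=0x83 x5=0x03  N=1 Z=0
after  7: x0=0x83 x1=0x08 x2=0x4b x3=0x53 x4=0x83 x5=0x03  N=0 Z=0
-- IRQ taken; context saved, return-PC = 8 --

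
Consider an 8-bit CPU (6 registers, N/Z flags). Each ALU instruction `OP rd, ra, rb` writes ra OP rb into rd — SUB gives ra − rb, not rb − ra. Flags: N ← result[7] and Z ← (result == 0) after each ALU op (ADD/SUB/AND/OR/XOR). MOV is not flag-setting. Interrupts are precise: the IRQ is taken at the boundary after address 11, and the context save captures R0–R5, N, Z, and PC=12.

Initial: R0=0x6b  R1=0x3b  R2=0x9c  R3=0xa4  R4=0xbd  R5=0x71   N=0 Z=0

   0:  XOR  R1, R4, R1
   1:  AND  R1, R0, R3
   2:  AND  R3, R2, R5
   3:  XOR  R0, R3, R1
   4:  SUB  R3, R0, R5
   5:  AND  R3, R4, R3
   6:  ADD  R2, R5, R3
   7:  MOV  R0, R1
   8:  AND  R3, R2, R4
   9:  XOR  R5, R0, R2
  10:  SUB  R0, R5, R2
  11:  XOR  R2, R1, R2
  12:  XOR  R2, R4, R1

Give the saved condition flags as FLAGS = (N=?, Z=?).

FLAGS = (N=0, Z=0)

after  0: R0=0x6b R1=0x86 R2=0x9c R3=0xa4 R4=0xbd R5=0x71  N=1 Z=0
after  1: R0=0x6b R1=0x20 R2=0x9c R3=0xa4 R4=0xbd R5=0x71  N=0 Z=0
after  2: R0=0x6b R1=0x20 R2=0x9c R3=0x10 R4=0xbd R5=0x71  N=0 Z=0
after  3: R0=0x30 R1=0x20 R2=0x9c R3=0x10 R4=0xbd R5=0x71  N=0 Z=0
after  4: R0=0x30 R1=0x20 R2=0x9c R3=0xbf R4=0xbd R5=0x71  N=1 Z=0
after  5: R0=0x30 R1=0x20 R2=0x9c R3=0xbd R4=0xbd R5=0x71  N=1 Z=0
after  6: R0=0x30 R1=0x20 R2=0x2e R3=0xbd R4=0xbd R5=0x71  N=0 Z=0
after  7: R0=0x20 R1=0x20 R2=0x2e R3=0xbd R4=0xbd R5=0x71  N=0 Z=0
after  8: R0=0x20 R1=0x20 R2=0x2e R3=0x2c R4=0xbd R5=0x71  N=0 Z=0
after  9: R0=0x20 R1=0x20 R2=0x2e R3=0x2c R4=0xbd R5=0x0e  N=0 Z=0
after 10: R0=0xe0 R1=0x20 R2=0x2e R3=0x2c R4=0xbd R5=0x0e  N=1 Z=0
after 11: R0=0xe0 R1=0x20 R2=0x0e R3=0x2c R4=0xbd R5=0x0e  N=0 Z=0
-- IRQ taken; context saved, return-PC = 12 --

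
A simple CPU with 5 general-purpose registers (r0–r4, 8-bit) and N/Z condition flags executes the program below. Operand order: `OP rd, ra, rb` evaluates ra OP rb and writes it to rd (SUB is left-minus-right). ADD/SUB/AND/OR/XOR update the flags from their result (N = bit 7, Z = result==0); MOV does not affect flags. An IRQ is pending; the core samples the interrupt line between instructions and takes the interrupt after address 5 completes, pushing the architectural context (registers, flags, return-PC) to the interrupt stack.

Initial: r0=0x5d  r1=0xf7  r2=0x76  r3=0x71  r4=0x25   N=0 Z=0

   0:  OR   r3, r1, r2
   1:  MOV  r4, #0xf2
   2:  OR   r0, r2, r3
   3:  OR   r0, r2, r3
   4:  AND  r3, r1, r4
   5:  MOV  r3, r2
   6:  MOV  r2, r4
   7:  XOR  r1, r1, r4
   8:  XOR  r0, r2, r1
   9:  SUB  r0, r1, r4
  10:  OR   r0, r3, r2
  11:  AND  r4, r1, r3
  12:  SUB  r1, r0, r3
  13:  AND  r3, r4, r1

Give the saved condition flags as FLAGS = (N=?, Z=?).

after  0: r0=0x5d r1=0xf7 r2=0x76 r3=0xf7 r4=0x25  N=1 Z=0
after  1: r0=0x5d r1=0xf7 r2=0x76 r3=0xf7 r4=0xf2  N=1 Z=0
after  2: r0=0xf7 r1=0xf7 r2=0x76 r3=0xf7 r4=0xf2  N=1 Z=0
after  3: r0=0xf7 r1=0xf7 r2=0x76 r3=0xf7 r4=0xf2  N=1 Z=0
after  4: r0=0xf7 r1=0xf7 r2=0x76 r3=0xf2 r4=0xf2  N=1 Z=0
after  5: r0=0xf7 r1=0xf7 r2=0x76 r3=0x76 r4=0xf2  N=1 Z=0
-- IRQ taken; context saved, return-PC = 6 --

FLAGS = (N=1, Z=0)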